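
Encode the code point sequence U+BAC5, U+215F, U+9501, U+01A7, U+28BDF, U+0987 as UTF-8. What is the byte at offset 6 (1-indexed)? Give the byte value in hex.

0x9F

1-indexed offset 6 is 0-indexed offset 5.
U+BAC5 → 3-byte form EB AB 85 at offsets 0–2.
U+215F → 3-byte form E2 85 9F at offsets 3–5.
Offset 5 falls in char 2's range; it's byte 3 of E2 85 9F = 0x9F.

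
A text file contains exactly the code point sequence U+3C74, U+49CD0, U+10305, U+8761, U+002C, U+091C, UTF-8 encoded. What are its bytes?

E3 B1 B4 F1 89 B3 90 F0 90 8C 85 E8 9D A1 2C E0 A4 9C

U+3C74: 3-byte form → E3 B1 B4.
U+49CD0: 4-byte form → F1 89 B3 90.
U+10305: 4-byte form → F0 90 8C 85.
U+8761: 3-byte form → E8 9D A1.
U+002C: 1-byte form → 2C.
U+091C: 3-byte form → E0 A4 9C.
Concatenated (18 bytes): E3 B1 B4 F1 89 B3 90 F0 90 8C 85 E8 9D A1 2C E0 A4 9C.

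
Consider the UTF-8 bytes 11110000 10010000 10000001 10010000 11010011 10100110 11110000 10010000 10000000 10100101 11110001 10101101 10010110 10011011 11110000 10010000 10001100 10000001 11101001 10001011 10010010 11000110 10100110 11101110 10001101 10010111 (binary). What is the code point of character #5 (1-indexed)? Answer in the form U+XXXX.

Offset 0: leading byte 0xF0 = 11110000 → 4-byte char #1 = F0 90 81 90.
Offset 4: leading byte 0xD3 = 11010011 → 2-byte char #2 = D3 A6.
Offset 6: leading byte 0xF0 = 11110000 → 4-byte char #3 = F0 90 80 A5.
Offset 10: leading byte 0xF1 = 11110001 → 4-byte char #4 = F1 AD 96 9B.
Offset 14: leading byte 0xF0 = 11110000 → 4-byte char #5 = F0 90 8C 81.
Leading byte 0xF0 = 11110000 matches 11110xxx → 4-byte sequence.
Byte 1: 0xF0 = 11110000, payload 000 (3 bits).
Byte 2: 0x90 = 10010000 (10xxxxxx ✓), payload 010000.
Byte 3: 0x8C = 10001100 (10xxxxxx ✓), payload 001100.
Byte 4: 0x81 = 10000001 (10xxxxxx ✓), payload 000001.
Concatenate: 000010000001100000001 = 0x10301 (21 bits → U+10301).

U+10301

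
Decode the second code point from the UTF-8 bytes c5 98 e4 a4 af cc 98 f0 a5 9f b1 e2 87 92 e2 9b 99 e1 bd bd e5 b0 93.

U+492F

Offset 0: leading byte 0xC5 = 11000101 → 2-byte char #1 = C5 98.
Offset 2: leading byte 0xE4 = 11100100 → 3-byte char #2 = E4 A4 AF.
Leading byte 0xE4 = 11100100 matches 1110xxxx → 3-byte sequence.
Byte 1: 0xE4 = 11100100, payload 0100 (4 bits).
Byte 2: 0xA4 = 10100100 (10xxxxxx ✓), payload 100100.
Byte 3: 0xAF = 10101111 (10xxxxxx ✓), payload 101111.
Concatenate: 0100100100101111 = 0x492F (16 bits → U+492F).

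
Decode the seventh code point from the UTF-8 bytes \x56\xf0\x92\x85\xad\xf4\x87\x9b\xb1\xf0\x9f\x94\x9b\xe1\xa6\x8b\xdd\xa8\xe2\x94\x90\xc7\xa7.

U+2510

Offset 0: leading byte 0x56 = 01010110 → 1-byte char #1 = 56.
Offset 1: leading byte 0xF0 = 11110000 → 4-byte char #2 = F0 92 85 AD.
Offset 5: leading byte 0xF4 = 11110100 → 4-byte char #3 = F4 87 9B B1.
Offset 9: leading byte 0xF0 = 11110000 → 4-byte char #4 = F0 9F 94 9B.
Offset 13: leading byte 0xE1 = 11100001 → 3-byte char #5 = E1 A6 8B.
Offset 16: leading byte 0xDD = 11011101 → 2-byte char #6 = DD A8.
Offset 18: leading byte 0xE2 = 11100010 → 3-byte char #7 = E2 94 90.
Leading byte 0xE2 = 11100010 matches 1110xxxx → 3-byte sequence.
Byte 1: 0xE2 = 11100010, payload 0010 (4 bits).
Byte 2: 0x94 = 10010100 (10xxxxxx ✓), payload 010100.
Byte 3: 0x90 = 10010000 (10xxxxxx ✓), payload 010000.
Concatenate: 0010010100010000 = 0x2510 (16 bits → U+2510).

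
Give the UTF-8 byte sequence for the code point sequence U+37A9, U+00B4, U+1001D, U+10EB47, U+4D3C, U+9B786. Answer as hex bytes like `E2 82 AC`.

U+37A9: 3-byte form → E3 9E A9.
U+00B4: 2-byte form → C2 B4.
U+1001D: 4-byte form → F0 90 80 9D.
U+10EB47: 4-byte form → F4 8E AD 87.
U+4D3C: 3-byte form → E4 B4 BC.
U+9B786: 4-byte form → F2 9B 9E 86.
Concatenated (20 bytes): E3 9E A9 C2 B4 F0 90 80 9D F4 8E AD 87 E4 B4 BC F2 9B 9E 86.

E3 9E A9 C2 B4 F0 90 80 9D F4 8E AD 87 E4 B4 BC F2 9B 9E 86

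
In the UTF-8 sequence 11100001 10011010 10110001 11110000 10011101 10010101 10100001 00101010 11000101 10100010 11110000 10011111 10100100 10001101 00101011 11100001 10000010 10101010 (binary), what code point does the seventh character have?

Offset 0: leading byte 0xE1 = 11100001 → 3-byte char #1 = E1 9A B1.
Offset 3: leading byte 0xF0 = 11110000 → 4-byte char #2 = F0 9D 95 A1.
Offset 7: leading byte 0x2A = 00101010 → 1-byte char #3 = 2A.
Offset 8: leading byte 0xC5 = 11000101 → 2-byte char #4 = C5 A2.
Offset 10: leading byte 0xF0 = 11110000 → 4-byte char #5 = F0 9F A4 8D.
Offset 14: leading byte 0x2B = 00101011 → 1-byte char #6 = 2B.
Offset 15: leading byte 0xE1 = 11100001 → 3-byte char #7 = E1 82 AA.
Leading byte 0xE1 = 11100001 matches 1110xxxx → 3-byte sequence.
Byte 1: 0xE1 = 11100001, payload 0001 (4 bits).
Byte 2: 0x82 = 10000010 (10xxxxxx ✓), payload 000010.
Byte 3: 0xAA = 10101010 (10xxxxxx ✓), payload 101010.
Concatenate: 0001000010101010 = 0x10AA (16 bits → U+10AA).

U+10AA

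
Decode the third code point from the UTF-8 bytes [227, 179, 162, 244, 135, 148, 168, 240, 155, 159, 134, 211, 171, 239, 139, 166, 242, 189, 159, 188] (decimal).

U+1B7C6

Offset 0: leading byte 0xE3 = 11100011 → 3-byte char #1 = E3 B3 A2.
Offset 3: leading byte 0xF4 = 11110100 → 4-byte char #2 = F4 87 94 A8.
Offset 7: leading byte 0xF0 = 11110000 → 4-byte char #3 = F0 9B 9F 86.
Leading byte 0xF0 = 11110000 matches 11110xxx → 4-byte sequence.
Byte 1: 0xF0 = 11110000, payload 000 (3 bits).
Byte 2: 0x9B = 10011011 (10xxxxxx ✓), payload 011011.
Byte 3: 0x9F = 10011111 (10xxxxxx ✓), payload 011111.
Byte 4: 0x86 = 10000110 (10xxxxxx ✓), payload 000110.
Concatenate: 000011011011111000110 = 0x1B7C6 (21 bits → U+1B7C6).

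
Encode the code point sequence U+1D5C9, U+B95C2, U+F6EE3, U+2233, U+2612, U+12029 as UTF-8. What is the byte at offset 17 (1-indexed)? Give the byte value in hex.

1-indexed offset 17 is 0-indexed offset 16.
U+1D5C9 → 4-byte form F0 9D 97 89 at offsets 0–3.
U+B95C2 → 4-byte form F2 B9 97 82 at offsets 4–7.
U+F6EE3 → 4-byte form F3 B6 BB A3 at offsets 8–11.
U+2233 → 3-byte form E2 88 B3 at offsets 12–14.
U+2612 → 3-byte form E2 98 92 at offsets 15–17.
Offset 16 falls in char 5's range; it's byte 2 of E2 98 92 = 0x98.

0x98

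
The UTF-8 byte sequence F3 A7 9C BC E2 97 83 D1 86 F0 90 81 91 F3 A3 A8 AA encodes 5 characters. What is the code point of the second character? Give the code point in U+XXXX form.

U+25C3

Offset 0: leading byte 0xF3 = 11110011 → 4-byte char #1 = F3 A7 9C BC.
Offset 4: leading byte 0xE2 = 11100010 → 3-byte char #2 = E2 97 83.
Leading byte 0xE2 = 11100010 matches 1110xxxx → 3-byte sequence.
Byte 1: 0xE2 = 11100010, payload 0010 (4 bits).
Byte 2: 0x97 = 10010111 (10xxxxxx ✓), payload 010111.
Byte 3: 0x83 = 10000011 (10xxxxxx ✓), payload 000011.
Concatenate: 0010010111000011 = 0x25C3 (16 bits → U+25C3).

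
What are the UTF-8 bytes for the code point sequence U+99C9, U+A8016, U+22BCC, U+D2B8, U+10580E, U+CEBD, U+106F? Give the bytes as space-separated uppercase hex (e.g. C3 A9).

E9 A7 89 F2 A8 80 96 F0 A2 AF 8C ED 8A B8 F4 85 A0 8E EC BA BD E1 81 AF

U+99C9: 3-byte form → E9 A7 89.
U+A8016: 4-byte form → F2 A8 80 96.
U+22BCC: 4-byte form → F0 A2 AF 8C.
U+D2B8: 3-byte form → ED 8A B8.
U+10580E: 4-byte form → F4 85 A0 8E.
U+CEBD: 3-byte form → EC BA BD.
U+106F: 3-byte form → E1 81 AF.
Concatenated (24 bytes): E9 A7 89 F2 A8 80 96 F0 A2 AF 8C ED 8A B8 F4 85 A0 8E EC BA BD E1 81 AF.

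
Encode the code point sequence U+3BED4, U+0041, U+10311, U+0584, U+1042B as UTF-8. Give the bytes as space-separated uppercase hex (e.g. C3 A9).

U+3BED4: 4-byte form → F0 BB BB 94.
U+0041: 1-byte form → 41.
U+10311: 4-byte form → F0 90 8C 91.
U+0584: 2-byte form → D6 84.
U+1042B: 4-byte form → F0 90 90 AB.
Concatenated (15 bytes): F0 BB BB 94 41 F0 90 8C 91 D6 84 F0 90 90 AB.

F0 BB BB 94 41 F0 90 8C 91 D6 84 F0 90 90 AB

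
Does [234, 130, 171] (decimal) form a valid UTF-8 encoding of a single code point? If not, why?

Leading byte 0xEA = 11101010 → 3-byte form.
Continuation bytes 0x82=10000010, 0xAB=10101011 all match 10xxxxxx.
Decoded value 0xA0AB is ≥ 0x800 (shortest form) and not a surrogate.

valid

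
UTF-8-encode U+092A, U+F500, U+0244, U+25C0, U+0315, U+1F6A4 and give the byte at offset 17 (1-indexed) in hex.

0xA4

1-indexed offset 17 is 0-indexed offset 16.
U+092A → 3-byte form E0 A4 AA at offsets 0–2.
U+F500 → 3-byte form EF 94 80 at offsets 3–5.
U+0244 → 2-byte form C9 84 at offsets 6–7.
U+25C0 → 3-byte form E2 97 80 at offsets 8–10.
U+0315 → 2-byte form CC 95 at offsets 11–12.
U+1F6A4 → 4-byte form F0 9F 9A A4 at offsets 13–16.
Offset 16 falls in char 6's range; it's byte 4 of F0 9F 9A A4 = 0xA4.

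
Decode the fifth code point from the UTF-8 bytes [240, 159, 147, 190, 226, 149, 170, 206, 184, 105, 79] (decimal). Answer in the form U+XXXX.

U+004F

Offset 0: leading byte 0xF0 = 11110000 → 4-byte char #1 = F0 9F 93 BE.
Offset 4: leading byte 0xE2 = 11100010 → 3-byte char #2 = E2 95 AA.
Offset 7: leading byte 0xCE = 11001110 → 2-byte char #3 = CE B8.
Offset 9: leading byte 0x69 = 01101001 → 1-byte char #4 = 69.
Offset 10: leading byte 0x4F = 01001111 → 1-byte char #5 = 4F.
Leading byte 0x4F = 01001111 matches 0xxxxxxx → 1-byte sequence.
Byte 1: 0x4F = 01001111, payload 1001111 (7 bits).
Concatenate: 1001111 = 0x4F (7 bits → U+004F).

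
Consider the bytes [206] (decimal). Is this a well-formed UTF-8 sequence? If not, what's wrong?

Leading byte 0xCE = 11001110 → 2-byte form, but only 1 byte is present.

invalid (sequence truncated)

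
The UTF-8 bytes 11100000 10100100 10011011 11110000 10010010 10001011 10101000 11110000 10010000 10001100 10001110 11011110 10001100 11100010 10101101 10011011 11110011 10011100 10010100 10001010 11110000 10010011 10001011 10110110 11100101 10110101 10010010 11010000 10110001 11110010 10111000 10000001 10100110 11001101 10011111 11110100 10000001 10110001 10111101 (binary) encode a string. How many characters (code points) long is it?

Byte at offset 0: 0xE0 = 11100000 → 3-byte char (#1). Advance 3.
Byte at offset 3: 0xF0 = 11110000 → 4-byte char (#2). Advance 4.
Byte at offset 7: 0xF0 = 11110000 → 4-byte char (#3). Advance 4.
Byte at offset 11: 0xDE = 11011110 → 2-byte char (#4). Advance 2.
Byte at offset 13: 0xE2 = 11100010 → 3-byte char (#5). Advance 3.
Byte at offset 16: 0xF3 = 11110011 → 4-byte char (#6). Advance 4.
Byte at offset 20: 0xF0 = 11110000 → 4-byte char (#7). Advance 4.
Byte at offset 24: 0xE5 = 11100101 → 3-byte char (#8). Advance 3.
Byte at offset 27: 0xD0 = 11010000 → 2-byte char (#9). Advance 2.
Byte at offset 29: 0xF2 = 11110010 → 4-byte char (#10). Advance 4.
Byte at offset 33: 0xCD = 11001101 → 2-byte char (#11). Advance 2.
Byte at offset 35: 0xF4 = 11110100 → 4-byte char (#12). Advance 4.
Reached end at offset 39 after 12 code points.

12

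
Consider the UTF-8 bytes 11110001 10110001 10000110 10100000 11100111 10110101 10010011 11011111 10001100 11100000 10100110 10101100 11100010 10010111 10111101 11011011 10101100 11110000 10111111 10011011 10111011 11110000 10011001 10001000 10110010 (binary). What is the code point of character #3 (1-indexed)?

Offset 0: leading byte 0xF1 = 11110001 → 4-byte char #1 = F1 B1 86 A0.
Offset 4: leading byte 0xE7 = 11100111 → 3-byte char #2 = E7 B5 93.
Offset 7: leading byte 0xDF = 11011111 → 2-byte char #3 = DF 8C.
Leading byte 0xDF = 11011111 matches 110xxxxx → 2-byte sequence.
Byte 1: 0xDF = 11011111, payload 11111 (5 bits).
Byte 2: 0x8C = 10001100 (10xxxxxx ✓), payload 001100.
Concatenate: 11111001100 = 0x7CC (11 bits → U+07CC).

U+07CC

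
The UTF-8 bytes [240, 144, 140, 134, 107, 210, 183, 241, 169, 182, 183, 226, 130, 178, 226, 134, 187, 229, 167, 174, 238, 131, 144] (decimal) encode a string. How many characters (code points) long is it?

8

Byte at offset 0: 0xF0 = 11110000 → 4-byte char (#1). Advance 4.
Byte at offset 4: 0x6B = 01101011 → 1-byte char (#2). Advance 1.
Byte at offset 5: 0xD2 = 11010010 → 2-byte char (#3). Advance 2.
Byte at offset 7: 0xF1 = 11110001 → 4-byte char (#4). Advance 4.
Byte at offset 11: 0xE2 = 11100010 → 3-byte char (#5). Advance 3.
Byte at offset 14: 0xE2 = 11100010 → 3-byte char (#6). Advance 3.
Byte at offset 17: 0xE5 = 11100101 → 3-byte char (#7). Advance 3.
Byte at offset 20: 0xEE = 11101110 → 3-byte char (#8). Advance 3.
Reached end at offset 23 after 8 code points.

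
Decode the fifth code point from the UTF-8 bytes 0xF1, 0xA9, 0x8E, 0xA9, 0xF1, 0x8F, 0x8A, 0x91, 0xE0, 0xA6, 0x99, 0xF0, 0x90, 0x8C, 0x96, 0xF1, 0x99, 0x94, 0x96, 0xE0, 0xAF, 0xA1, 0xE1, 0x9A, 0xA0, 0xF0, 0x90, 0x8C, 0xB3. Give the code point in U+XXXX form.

U+59516

Offset 0: leading byte 0xF1 = 11110001 → 4-byte char #1 = F1 A9 8E A9.
Offset 4: leading byte 0xF1 = 11110001 → 4-byte char #2 = F1 8F 8A 91.
Offset 8: leading byte 0xE0 = 11100000 → 3-byte char #3 = E0 A6 99.
Offset 11: leading byte 0xF0 = 11110000 → 4-byte char #4 = F0 90 8C 96.
Offset 15: leading byte 0xF1 = 11110001 → 4-byte char #5 = F1 99 94 96.
Leading byte 0xF1 = 11110001 matches 11110xxx → 4-byte sequence.
Byte 1: 0xF1 = 11110001, payload 001 (3 bits).
Byte 2: 0x99 = 10011001 (10xxxxxx ✓), payload 011001.
Byte 3: 0x94 = 10010100 (10xxxxxx ✓), payload 010100.
Byte 4: 0x96 = 10010110 (10xxxxxx ✓), payload 010110.
Concatenate: 001011001010100010110 = 0x59516 (21 bits → U+59516).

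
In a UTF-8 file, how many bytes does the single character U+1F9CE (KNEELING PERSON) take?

4

U+1F9CE = 0x1F9CE. UTF-8 uses 1 byte below 0x80, 2 below 0x800, 3 below 0x10000, 4 up to 0x10FFFF. 0x1F9CE is in U+10000–U+10FFFF → 4 bytes.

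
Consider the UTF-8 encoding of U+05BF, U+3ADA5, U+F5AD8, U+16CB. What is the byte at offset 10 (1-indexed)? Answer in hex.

1-indexed offset 10 is 0-indexed offset 9.
U+05BF → 2-byte form D6 BF at offsets 0–1.
U+3ADA5 → 4-byte form F0 BA B6 A5 at offsets 2–5.
U+F5AD8 → 4-byte form F3 B5 AB 98 at offsets 6–9.
Offset 9 falls in char 3's range; it's byte 4 of F3 B5 AB 98 = 0x98.

0x98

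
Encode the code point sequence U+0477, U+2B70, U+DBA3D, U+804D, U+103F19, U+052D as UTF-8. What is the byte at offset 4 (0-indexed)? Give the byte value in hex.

0xB0

U+0477 → 2-byte form D1 B7 at offsets 0–1.
U+2B70 → 3-byte form E2 AD B0 at offsets 2–4.
Offset 4 falls in char 2's range; it's byte 3 of E2 AD B0 = 0xB0.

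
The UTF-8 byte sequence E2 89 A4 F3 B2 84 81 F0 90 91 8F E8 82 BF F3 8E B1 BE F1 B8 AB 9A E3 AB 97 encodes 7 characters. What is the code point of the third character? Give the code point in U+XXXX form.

Offset 0: leading byte 0xE2 = 11100010 → 3-byte char #1 = E2 89 A4.
Offset 3: leading byte 0xF3 = 11110011 → 4-byte char #2 = F3 B2 84 81.
Offset 7: leading byte 0xF0 = 11110000 → 4-byte char #3 = F0 90 91 8F.
Leading byte 0xF0 = 11110000 matches 11110xxx → 4-byte sequence.
Byte 1: 0xF0 = 11110000, payload 000 (3 bits).
Byte 2: 0x90 = 10010000 (10xxxxxx ✓), payload 010000.
Byte 3: 0x91 = 10010001 (10xxxxxx ✓), payload 010001.
Byte 4: 0x8F = 10001111 (10xxxxxx ✓), payload 001111.
Concatenate: 000010000010001001111 = 0x1044F (21 bits → U+1044F).

U+1044F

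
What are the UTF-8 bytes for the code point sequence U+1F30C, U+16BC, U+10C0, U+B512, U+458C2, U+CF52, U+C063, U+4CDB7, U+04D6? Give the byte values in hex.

U+1F30C: 4-byte form → F0 9F 8C 8C.
U+16BC: 3-byte form → E1 9A BC.
U+10C0: 3-byte form → E1 83 80.
U+B512: 3-byte form → EB 94 92.
U+458C2: 4-byte form → F1 85 A3 82.
U+CF52: 3-byte form → EC BD 92.
U+C063: 3-byte form → EC 81 A3.
U+4CDB7: 4-byte form → F1 8C B6 B7.
U+04D6: 2-byte form → D3 96.
Concatenated (29 bytes): F0 9F 8C 8C E1 9A BC E1 83 80 EB 94 92 F1 85 A3 82 EC BD 92 EC 81 A3 F1 8C B6 B7 D3 96.

F0 9F 8C 8C E1 9A BC E1 83 80 EB 94 92 F1 85 A3 82 EC BD 92 EC 81 A3 F1 8C B6 B7 D3 96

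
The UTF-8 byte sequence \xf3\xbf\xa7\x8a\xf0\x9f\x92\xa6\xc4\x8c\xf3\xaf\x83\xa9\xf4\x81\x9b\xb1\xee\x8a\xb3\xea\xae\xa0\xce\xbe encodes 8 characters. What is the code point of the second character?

U+1F4A6

Offset 0: leading byte 0xF3 = 11110011 → 4-byte char #1 = F3 BF A7 8A.
Offset 4: leading byte 0xF0 = 11110000 → 4-byte char #2 = F0 9F 92 A6.
Leading byte 0xF0 = 11110000 matches 11110xxx → 4-byte sequence.
Byte 1: 0xF0 = 11110000, payload 000 (3 bits).
Byte 2: 0x9F = 10011111 (10xxxxxx ✓), payload 011111.
Byte 3: 0x92 = 10010010 (10xxxxxx ✓), payload 010010.
Byte 4: 0xA6 = 10100110 (10xxxxxx ✓), payload 100110.
Concatenate: 000011111010010100110 = 0x1F4A6 (21 bits → U+1F4A6).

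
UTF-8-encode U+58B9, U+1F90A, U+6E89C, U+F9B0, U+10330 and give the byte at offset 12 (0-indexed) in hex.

U+58B9 → 3-byte form E5 A2 B9 at offsets 0–2.
U+1F90A → 4-byte form F0 9F A4 8A at offsets 3–6.
U+6E89C → 4-byte form F1 AE A2 9C at offsets 7–10.
U+F9B0 → 3-byte form EF A6 B0 at offsets 11–13.
Offset 12 falls in char 4's range; it's byte 2 of EF A6 B0 = 0xA6.

0xA6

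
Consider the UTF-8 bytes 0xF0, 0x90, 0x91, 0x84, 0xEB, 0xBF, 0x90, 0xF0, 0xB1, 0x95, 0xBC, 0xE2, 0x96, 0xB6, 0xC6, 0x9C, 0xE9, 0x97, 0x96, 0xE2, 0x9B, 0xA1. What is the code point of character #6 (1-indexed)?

U+95D6

Offset 0: leading byte 0xF0 = 11110000 → 4-byte char #1 = F0 90 91 84.
Offset 4: leading byte 0xEB = 11101011 → 3-byte char #2 = EB BF 90.
Offset 7: leading byte 0xF0 = 11110000 → 4-byte char #3 = F0 B1 95 BC.
Offset 11: leading byte 0xE2 = 11100010 → 3-byte char #4 = E2 96 B6.
Offset 14: leading byte 0xC6 = 11000110 → 2-byte char #5 = C6 9C.
Offset 16: leading byte 0xE9 = 11101001 → 3-byte char #6 = E9 97 96.
Leading byte 0xE9 = 11101001 matches 1110xxxx → 3-byte sequence.
Byte 1: 0xE9 = 11101001, payload 1001 (4 bits).
Byte 2: 0x97 = 10010111 (10xxxxxx ✓), payload 010111.
Byte 3: 0x96 = 10010110 (10xxxxxx ✓), payload 010110.
Concatenate: 1001010111010110 = 0x95D6 (16 bits → U+95D6).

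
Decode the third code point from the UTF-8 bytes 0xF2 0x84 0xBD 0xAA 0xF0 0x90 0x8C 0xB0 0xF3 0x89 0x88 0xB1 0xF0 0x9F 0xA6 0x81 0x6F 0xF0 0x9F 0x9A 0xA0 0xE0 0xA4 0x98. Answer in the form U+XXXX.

U+C9231

Offset 0: leading byte 0xF2 = 11110010 → 4-byte char #1 = F2 84 BD AA.
Offset 4: leading byte 0xF0 = 11110000 → 4-byte char #2 = F0 90 8C B0.
Offset 8: leading byte 0xF3 = 11110011 → 4-byte char #3 = F3 89 88 B1.
Leading byte 0xF3 = 11110011 matches 11110xxx → 4-byte sequence.
Byte 1: 0xF3 = 11110011, payload 011 (3 bits).
Byte 2: 0x89 = 10001001 (10xxxxxx ✓), payload 001001.
Byte 3: 0x88 = 10001000 (10xxxxxx ✓), payload 001000.
Byte 4: 0xB1 = 10110001 (10xxxxxx ✓), payload 110001.
Concatenate: 011001001001000110001 = 0xC9231 (21 bits → U+C9231).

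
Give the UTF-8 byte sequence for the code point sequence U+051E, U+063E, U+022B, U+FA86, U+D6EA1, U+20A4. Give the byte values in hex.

U+051E: 2-byte form → D4 9E.
U+063E: 2-byte form → D8 BE.
U+022B: 2-byte form → C8 AB.
U+FA86: 3-byte form → EF AA 86.
U+D6EA1: 4-byte form → F3 96 BA A1.
U+20A4: 3-byte form → E2 82 A4.
Concatenated (16 bytes): D4 9E D8 BE C8 AB EF AA 86 F3 96 BA A1 E2 82 A4.

D4 9E D8 BE C8 AB EF AA 86 F3 96 BA A1 E2 82 A4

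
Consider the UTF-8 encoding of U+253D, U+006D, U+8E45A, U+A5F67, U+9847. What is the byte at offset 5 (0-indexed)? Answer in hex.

0x8E

U+253D → 3-byte form E2 94 BD at offsets 0–2.
U+006D → 1-byte form 6D at offsets 3–3.
U+8E45A → 4-byte form F2 8E 91 9A at offsets 4–7.
Offset 5 falls in char 3's range; it's byte 2 of F2 8E 91 9A = 0x8E.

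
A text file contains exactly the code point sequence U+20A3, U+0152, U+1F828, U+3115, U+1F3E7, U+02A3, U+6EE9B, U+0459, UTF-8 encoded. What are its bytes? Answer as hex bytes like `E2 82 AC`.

E2 82 A3 C5 92 F0 9F A0 A8 E3 84 95 F0 9F 8F A7 CA A3 F1 AE BA 9B D1 99

U+20A3: 3-byte form → E2 82 A3.
U+0152: 2-byte form → C5 92.
U+1F828: 4-byte form → F0 9F A0 A8.
U+3115: 3-byte form → E3 84 95.
U+1F3E7: 4-byte form → F0 9F 8F A7.
U+02A3: 2-byte form → CA A3.
U+6EE9B: 4-byte form → F1 AE BA 9B.
U+0459: 2-byte form → D1 99.
Concatenated (24 bytes): E2 82 A3 C5 92 F0 9F A0 A8 E3 84 95 F0 9F 8F A7 CA A3 F1 AE BA 9B D1 99.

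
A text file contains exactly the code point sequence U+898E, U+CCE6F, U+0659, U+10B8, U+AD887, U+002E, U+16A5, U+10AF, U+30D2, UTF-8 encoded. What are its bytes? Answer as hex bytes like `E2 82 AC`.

E8 A6 8E F3 8C B9 AF D9 99 E1 82 B8 F2 AD A2 87 2E E1 9A A5 E1 82 AF E3 83 92

U+898E: 3-byte form → E8 A6 8E.
U+CCE6F: 4-byte form → F3 8C B9 AF.
U+0659: 2-byte form → D9 99.
U+10B8: 3-byte form → E1 82 B8.
U+AD887: 4-byte form → F2 AD A2 87.
U+002E: 1-byte form → 2E.
U+16A5: 3-byte form → E1 9A A5.
U+10AF: 3-byte form → E1 82 AF.
U+30D2: 3-byte form → E3 83 92.
Concatenated (26 bytes): E8 A6 8E F3 8C B9 AF D9 99 E1 82 B8 F2 AD A2 87 2E E1 9A A5 E1 82 AF E3 83 92.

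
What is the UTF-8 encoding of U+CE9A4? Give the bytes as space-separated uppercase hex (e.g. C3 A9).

F3 8E A6 A4

U+CE9A4 = 0xCE9A4 = 846244 decimal. In range U+10000–U+10FFFF → 4-byte form: 11110xxx 10xxxxxx 10xxxxxx 10xxxxxx.
Binary (21 bits): 011001110100110100100.
Split 3+6+6+6: 011 | 001110 | 100110 | 100100.
Byte 1: 11110011 = 0xF3.
Byte 2: 10001110 = 0x8E.
Byte 3: 10100110 = 0xA6.
Byte 4: 10100100 = 0xA4.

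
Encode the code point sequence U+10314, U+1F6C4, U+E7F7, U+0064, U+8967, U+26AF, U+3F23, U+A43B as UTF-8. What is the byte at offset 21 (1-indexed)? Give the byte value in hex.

0xA3

1-indexed offset 21 is 0-indexed offset 20.
U+10314 → 4-byte form F0 90 8C 94 at offsets 0–3.
U+1F6C4 → 4-byte form F0 9F 9B 84 at offsets 4–7.
U+E7F7 → 3-byte form EE 9F B7 at offsets 8–10.
U+0064 → 1-byte form 64 at offsets 11–11.
U+8967 → 3-byte form E8 A5 A7 at offsets 12–14.
U+26AF → 3-byte form E2 9A AF at offsets 15–17.
U+3F23 → 3-byte form E3 BC A3 at offsets 18–20.
Offset 20 falls in char 7's range; it's byte 3 of E3 BC A3 = 0xA3.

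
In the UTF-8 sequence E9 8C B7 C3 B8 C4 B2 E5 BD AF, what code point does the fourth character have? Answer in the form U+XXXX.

U+5F6F

Offset 0: leading byte 0xE9 = 11101001 → 3-byte char #1 = E9 8C B7.
Offset 3: leading byte 0xC3 = 11000011 → 2-byte char #2 = C3 B8.
Offset 5: leading byte 0xC4 = 11000100 → 2-byte char #3 = C4 B2.
Offset 7: leading byte 0xE5 = 11100101 → 3-byte char #4 = E5 BD AF.
Leading byte 0xE5 = 11100101 matches 1110xxxx → 3-byte sequence.
Byte 1: 0xE5 = 11100101, payload 0101 (4 bits).
Byte 2: 0xBD = 10111101 (10xxxxxx ✓), payload 111101.
Byte 3: 0xAF = 10101111 (10xxxxxx ✓), payload 101111.
Concatenate: 0101111101101111 = 0x5F6F (16 bits → U+5F6F).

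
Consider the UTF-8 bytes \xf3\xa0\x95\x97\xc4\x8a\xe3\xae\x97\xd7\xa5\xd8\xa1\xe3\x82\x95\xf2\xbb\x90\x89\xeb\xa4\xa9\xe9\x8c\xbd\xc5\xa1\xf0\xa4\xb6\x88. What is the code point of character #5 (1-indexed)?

Offset 0: leading byte 0xF3 = 11110011 → 4-byte char #1 = F3 A0 95 97.
Offset 4: leading byte 0xC4 = 11000100 → 2-byte char #2 = C4 8A.
Offset 6: leading byte 0xE3 = 11100011 → 3-byte char #3 = E3 AE 97.
Offset 9: leading byte 0xD7 = 11010111 → 2-byte char #4 = D7 A5.
Offset 11: leading byte 0xD8 = 11011000 → 2-byte char #5 = D8 A1.
Leading byte 0xD8 = 11011000 matches 110xxxxx → 2-byte sequence.
Byte 1: 0xD8 = 11011000, payload 11000 (5 bits).
Byte 2: 0xA1 = 10100001 (10xxxxxx ✓), payload 100001.
Concatenate: 11000100001 = 0x621 (11 bits → U+0621).

U+0621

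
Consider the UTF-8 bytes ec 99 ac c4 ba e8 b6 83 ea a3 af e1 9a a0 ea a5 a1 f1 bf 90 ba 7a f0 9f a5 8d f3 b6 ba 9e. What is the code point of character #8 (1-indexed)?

Offset 0: leading byte 0xEC = 11101100 → 3-byte char #1 = EC 99 AC.
Offset 3: leading byte 0xC4 = 11000100 → 2-byte char #2 = C4 BA.
Offset 5: leading byte 0xE8 = 11101000 → 3-byte char #3 = E8 B6 83.
Offset 8: leading byte 0xEA = 11101010 → 3-byte char #4 = EA A3 AF.
Offset 11: leading byte 0xE1 = 11100001 → 3-byte char #5 = E1 9A A0.
Offset 14: leading byte 0xEA = 11101010 → 3-byte char #6 = EA A5 A1.
Offset 17: leading byte 0xF1 = 11110001 → 4-byte char #7 = F1 BF 90 BA.
Offset 21: leading byte 0x7A = 01111010 → 1-byte char #8 = 7A.
Leading byte 0x7A = 01111010 matches 0xxxxxxx → 1-byte sequence.
Byte 1: 0x7A = 01111010, payload 1111010 (7 bits).
Concatenate: 1111010 = 0x7A (7 bits → U+007A).

U+007A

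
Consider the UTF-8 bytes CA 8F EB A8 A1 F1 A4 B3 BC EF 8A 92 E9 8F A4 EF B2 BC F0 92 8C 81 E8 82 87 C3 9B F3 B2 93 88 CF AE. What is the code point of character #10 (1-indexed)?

U+F24C8

Offset 0: leading byte 0xCA = 11001010 → 2-byte char #1 = CA 8F.
Offset 2: leading byte 0xEB = 11101011 → 3-byte char #2 = EB A8 A1.
Offset 5: leading byte 0xF1 = 11110001 → 4-byte char #3 = F1 A4 B3 BC.
Offset 9: leading byte 0xEF = 11101111 → 3-byte char #4 = EF 8A 92.
Offset 12: leading byte 0xE9 = 11101001 → 3-byte char #5 = E9 8F A4.
Offset 15: leading byte 0xEF = 11101111 → 3-byte char #6 = EF B2 BC.
Offset 18: leading byte 0xF0 = 11110000 → 4-byte char #7 = F0 92 8C 81.
Offset 22: leading byte 0xE8 = 11101000 → 3-byte char #8 = E8 82 87.
Offset 25: leading byte 0xC3 = 11000011 → 2-byte char #9 = C3 9B.
Offset 27: leading byte 0xF3 = 11110011 → 4-byte char #10 = F3 B2 93 88.
Leading byte 0xF3 = 11110011 matches 11110xxx → 4-byte sequence.
Byte 1: 0xF3 = 11110011, payload 011 (3 bits).
Byte 2: 0xB2 = 10110010 (10xxxxxx ✓), payload 110010.
Byte 3: 0x93 = 10010011 (10xxxxxx ✓), payload 010011.
Byte 4: 0x88 = 10001000 (10xxxxxx ✓), payload 001000.
Concatenate: 011110010010011001000 = 0xF24C8 (21 bits → U+F24C8).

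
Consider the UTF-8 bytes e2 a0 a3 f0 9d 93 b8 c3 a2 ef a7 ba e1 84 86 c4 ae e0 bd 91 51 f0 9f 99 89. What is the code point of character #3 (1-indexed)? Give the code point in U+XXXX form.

U+00E2

Offset 0: leading byte 0xE2 = 11100010 → 3-byte char #1 = E2 A0 A3.
Offset 3: leading byte 0xF0 = 11110000 → 4-byte char #2 = F0 9D 93 B8.
Offset 7: leading byte 0xC3 = 11000011 → 2-byte char #3 = C3 A2.
Leading byte 0xC3 = 11000011 matches 110xxxxx → 2-byte sequence.
Byte 1: 0xC3 = 11000011, payload 00011 (5 bits).
Byte 2: 0xA2 = 10100010 (10xxxxxx ✓), payload 100010.
Concatenate: 00011100010 = 0xE2 (11 bits → U+00E2).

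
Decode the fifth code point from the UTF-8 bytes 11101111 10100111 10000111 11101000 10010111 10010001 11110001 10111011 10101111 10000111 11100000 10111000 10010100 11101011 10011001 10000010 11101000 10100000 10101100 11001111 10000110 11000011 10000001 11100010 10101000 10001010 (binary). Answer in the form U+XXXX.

Offset 0: leading byte 0xEF = 11101111 → 3-byte char #1 = EF A7 87.
Offset 3: leading byte 0xE8 = 11101000 → 3-byte char #2 = E8 97 91.
Offset 6: leading byte 0xF1 = 11110001 → 4-byte char #3 = F1 BB AF 87.
Offset 10: leading byte 0xE0 = 11100000 → 3-byte char #4 = E0 B8 94.
Offset 13: leading byte 0xEB = 11101011 → 3-byte char #5 = EB 99 82.
Leading byte 0xEB = 11101011 matches 1110xxxx → 3-byte sequence.
Byte 1: 0xEB = 11101011, payload 1011 (4 bits).
Byte 2: 0x99 = 10011001 (10xxxxxx ✓), payload 011001.
Byte 3: 0x82 = 10000010 (10xxxxxx ✓), payload 000010.
Concatenate: 1011011001000010 = 0xB642 (16 bits → U+B642).

U+B642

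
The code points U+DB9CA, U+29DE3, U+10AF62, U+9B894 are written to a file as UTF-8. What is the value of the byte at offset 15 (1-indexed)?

0xA2

1-indexed offset 15 is 0-indexed offset 14.
U+DB9CA → 4-byte form F3 9B A7 8A at offsets 0–3.
U+29DE3 → 4-byte form F0 A9 B7 A3 at offsets 4–7.
U+10AF62 → 4-byte form F4 8A BD A2 at offsets 8–11.
U+9B894 → 4-byte form F2 9B A2 94 at offsets 12–15.
Offset 14 falls in char 4's range; it's byte 3 of F2 9B A2 94 = 0xA2.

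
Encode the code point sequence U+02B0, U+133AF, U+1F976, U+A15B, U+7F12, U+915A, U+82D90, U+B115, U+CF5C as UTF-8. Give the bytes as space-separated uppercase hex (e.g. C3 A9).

U+02B0: 2-byte form → CA B0.
U+133AF: 4-byte form → F0 93 8E AF.
U+1F976: 4-byte form → F0 9F A5 B6.
U+A15B: 3-byte form → EA 85 9B.
U+7F12: 3-byte form → E7 BC 92.
U+915A: 3-byte form → E9 85 9A.
U+82D90: 4-byte form → F2 82 B6 90.
U+B115: 3-byte form → EB 84 95.
U+CF5C: 3-byte form → EC BD 9C.
Concatenated (29 bytes): CA B0 F0 93 8E AF F0 9F A5 B6 EA 85 9B E7 BC 92 E9 85 9A F2 82 B6 90 EB 84 95 EC BD 9C.

CA B0 F0 93 8E AF F0 9F A5 B6 EA 85 9B E7 BC 92 E9 85 9A F2 82 B6 90 EB 84 95 EC BD 9C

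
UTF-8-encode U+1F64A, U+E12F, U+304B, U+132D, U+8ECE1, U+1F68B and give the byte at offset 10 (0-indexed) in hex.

U+1F64A → 4-byte form F0 9F 99 8A at offsets 0–3.
U+E12F → 3-byte form EE 84 AF at offsets 4–6.
U+304B → 3-byte form E3 81 8B at offsets 7–9.
U+132D → 3-byte form E1 8C AD at offsets 10–12.
Offset 10 falls in char 4's range; it's byte 1 of E1 8C AD = 0xE1.

0xE1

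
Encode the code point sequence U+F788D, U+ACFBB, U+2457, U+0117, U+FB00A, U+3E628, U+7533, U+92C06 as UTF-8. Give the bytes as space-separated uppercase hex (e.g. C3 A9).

F3 B7 A2 8D F2 AC BE BB E2 91 97 C4 97 F3 BB 80 8A F0 BE 98 A8 E7 94 B3 F2 92 B0 86

U+F788D: 4-byte form → F3 B7 A2 8D.
U+ACFBB: 4-byte form → F2 AC BE BB.
U+2457: 3-byte form → E2 91 97.
U+0117: 2-byte form → C4 97.
U+FB00A: 4-byte form → F3 BB 80 8A.
U+3E628: 4-byte form → F0 BE 98 A8.
U+7533: 3-byte form → E7 94 B3.
U+92C06: 4-byte form → F2 92 B0 86.
Concatenated (28 bytes): F3 B7 A2 8D F2 AC BE BB E2 91 97 C4 97 F3 BB 80 8A F0 BE 98 A8 E7 94 B3 F2 92 B0 86.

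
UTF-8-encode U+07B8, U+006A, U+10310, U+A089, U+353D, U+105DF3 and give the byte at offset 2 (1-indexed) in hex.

0xB8

1-indexed offset 2 is 0-indexed offset 1.
U+07B8 → 2-byte form DE B8 at offsets 0–1.
Offset 1 falls in char 1's range; it's byte 2 of DE B8 = 0xB8.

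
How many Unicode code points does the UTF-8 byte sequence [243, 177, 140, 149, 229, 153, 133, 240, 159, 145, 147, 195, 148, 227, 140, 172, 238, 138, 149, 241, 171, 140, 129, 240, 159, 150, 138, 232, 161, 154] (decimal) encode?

9

Byte at offset 0: 0xF3 = 11110011 → 4-byte char (#1). Advance 4.
Byte at offset 4: 0xE5 = 11100101 → 3-byte char (#2). Advance 3.
Byte at offset 7: 0xF0 = 11110000 → 4-byte char (#3). Advance 4.
Byte at offset 11: 0xC3 = 11000011 → 2-byte char (#4). Advance 2.
Byte at offset 13: 0xE3 = 11100011 → 3-byte char (#5). Advance 3.
Byte at offset 16: 0xEE = 11101110 → 3-byte char (#6). Advance 3.
Byte at offset 19: 0xF1 = 11110001 → 4-byte char (#7). Advance 4.
Byte at offset 23: 0xF0 = 11110000 → 4-byte char (#8). Advance 4.
Byte at offset 27: 0xE8 = 11101000 → 3-byte char (#9). Advance 3.
Reached end at offset 30 after 9 code points.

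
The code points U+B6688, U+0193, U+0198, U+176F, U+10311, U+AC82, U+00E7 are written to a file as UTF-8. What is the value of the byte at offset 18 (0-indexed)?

0xC3

U+B6688 → 4-byte form F2 B6 9A 88 at offsets 0–3.
U+0193 → 2-byte form C6 93 at offsets 4–5.
U+0198 → 2-byte form C6 98 at offsets 6–7.
U+176F → 3-byte form E1 9D AF at offsets 8–10.
U+10311 → 4-byte form F0 90 8C 91 at offsets 11–14.
U+AC82 → 3-byte form EA B2 82 at offsets 15–17.
U+00E7 → 2-byte form C3 A7 at offsets 18–19.
Offset 18 falls in char 7's range; it's byte 1 of C3 A7 = 0xC3.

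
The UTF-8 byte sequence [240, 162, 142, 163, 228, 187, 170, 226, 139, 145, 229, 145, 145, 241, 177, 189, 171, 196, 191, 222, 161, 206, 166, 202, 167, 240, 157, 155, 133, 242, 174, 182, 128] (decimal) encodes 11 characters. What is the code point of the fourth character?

Offset 0: leading byte 0xF0 = 11110000 → 4-byte char #1 = F0 A2 8E A3.
Offset 4: leading byte 0xE4 = 11100100 → 3-byte char #2 = E4 BB AA.
Offset 7: leading byte 0xE2 = 11100010 → 3-byte char #3 = E2 8B 91.
Offset 10: leading byte 0xE5 = 11100101 → 3-byte char #4 = E5 91 91.
Leading byte 0xE5 = 11100101 matches 1110xxxx → 3-byte sequence.
Byte 1: 0xE5 = 11100101, payload 0101 (4 bits).
Byte 2: 0x91 = 10010001 (10xxxxxx ✓), payload 010001.
Byte 3: 0x91 = 10010001 (10xxxxxx ✓), payload 010001.
Concatenate: 0101010001010001 = 0x5451 (16 bits → U+5451).

U+5451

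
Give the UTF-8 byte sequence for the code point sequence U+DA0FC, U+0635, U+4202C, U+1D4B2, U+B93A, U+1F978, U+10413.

F3 9A 83 BC D8 B5 F1 82 80 AC F0 9D 92 B2 EB A4 BA F0 9F A5 B8 F0 90 90 93

U+DA0FC: 4-byte form → F3 9A 83 BC.
U+0635: 2-byte form → D8 B5.
U+4202C: 4-byte form → F1 82 80 AC.
U+1D4B2: 4-byte form → F0 9D 92 B2.
U+B93A: 3-byte form → EB A4 BA.
U+1F978: 4-byte form → F0 9F A5 B8.
U+10413: 4-byte form → F0 90 90 93.
Concatenated (25 bytes): F3 9A 83 BC D8 B5 F1 82 80 AC F0 9D 92 B2 EB A4 BA F0 9F A5 B8 F0 90 90 93.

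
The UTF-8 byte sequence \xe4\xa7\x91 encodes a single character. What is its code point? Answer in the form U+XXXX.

U+49D1

Leading byte 0xE4 = 11100100 matches 1110xxxx → 3-byte sequence.
Byte 1: 0xE4 = 11100100, payload 0100 (4 bits).
Byte 2: 0xA7 = 10100111 (10xxxxxx ✓), payload 100111.
Byte 3: 0x91 = 10010001 (10xxxxxx ✓), payload 010001.
Concatenate: 0100100111010001 = 0x49D1 (16 bits → U+49D1).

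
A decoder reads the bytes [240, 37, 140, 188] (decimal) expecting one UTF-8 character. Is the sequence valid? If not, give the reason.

Leading byte 0xF0 = 11110000 → 4-byte form.
Byte 2 is 0x25 = 00100101, which is not 10xxxxxx — expected a continuation byte.

invalid (non-continuation byte where continuation expected)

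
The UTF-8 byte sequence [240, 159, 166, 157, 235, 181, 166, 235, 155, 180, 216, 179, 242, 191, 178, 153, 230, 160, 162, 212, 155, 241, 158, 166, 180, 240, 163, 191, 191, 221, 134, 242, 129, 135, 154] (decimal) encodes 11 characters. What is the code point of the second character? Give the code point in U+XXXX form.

U+BD66

Offset 0: leading byte 0xF0 = 11110000 → 4-byte char #1 = F0 9F A6 9D.
Offset 4: leading byte 0xEB = 11101011 → 3-byte char #2 = EB B5 A6.
Leading byte 0xEB = 11101011 matches 1110xxxx → 3-byte sequence.
Byte 1: 0xEB = 11101011, payload 1011 (4 bits).
Byte 2: 0xB5 = 10110101 (10xxxxxx ✓), payload 110101.
Byte 3: 0xA6 = 10100110 (10xxxxxx ✓), payload 100110.
Concatenate: 1011110101100110 = 0xBD66 (16 bits → U+BD66).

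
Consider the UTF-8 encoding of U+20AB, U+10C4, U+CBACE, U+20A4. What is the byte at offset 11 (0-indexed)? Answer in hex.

U+20AB → 3-byte form E2 82 AB at offsets 0–2.
U+10C4 → 3-byte form E1 83 84 at offsets 3–5.
U+CBACE → 4-byte form F3 8B AB 8E at offsets 6–9.
U+20A4 → 3-byte form E2 82 A4 at offsets 10–12.
Offset 11 falls in char 4's range; it's byte 2 of E2 82 A4 = 0x82.

0x82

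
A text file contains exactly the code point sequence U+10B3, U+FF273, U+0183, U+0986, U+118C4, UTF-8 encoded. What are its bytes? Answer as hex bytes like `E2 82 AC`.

E1 82 B3 F3 BF 89 B3 C6 83 E0 A6 86 F0 91 A3 84

U+10B3: 3-byte form → E1 82 B3.
U+FF273: 4-byte form → F3 BF 89 B3.
U+0183: 2-byte form → C6 83.
U+0986: 3-byte form → E0 A6 86.
U+118C4: 4-byte form → F0 91 A3 84.
Concatenated (16 bytes): E1 82 B3 F3 BF 89 B3 C6 83 E0 A6 86 F0 91 A3 84.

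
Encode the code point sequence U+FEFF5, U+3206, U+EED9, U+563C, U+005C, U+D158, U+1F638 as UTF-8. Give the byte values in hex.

F3 BE BF B5 E3 88 86 EE BB 99 E5 98 BC 5C ED 85 98 F0 9F 98 B8

U+FEFF5: 4-byte form → F3 BE BF B5.
U+3206: 3-byte form → E3 88 86.
U+EED9: 3-byte form → EE BB 99.
U+563C: 3-byte form → E5 98 BC.
U+005C: 1-byte form → 5C.
U+D158: 3-byte form → ED 85 98.
U+1F638: 4-byte form → F0 9F 98 B8.
Concatenated (21 bytes): F3 BE BF B5 E3 88 86 EE BB 99 E5 98 BC 5C ED 85 98 F0 9F 98 B8.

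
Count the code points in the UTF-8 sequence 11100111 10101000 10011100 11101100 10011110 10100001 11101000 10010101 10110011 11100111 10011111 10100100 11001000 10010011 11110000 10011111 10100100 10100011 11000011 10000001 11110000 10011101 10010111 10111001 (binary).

Byte at offset 0: 0xE7 = 11100111 → 3-byte char (#1). Advance 3.
Byte at offset 3: 0xEC = 11101100 → 3-byte char (#2). Advance 3.
Byte at offset 6: 0xE8 = 11101000 → 3-byte char (#3). Advance 3.
Byte at offset 9: 0xE7 = 11100111 → 3-byte char (#4). Advance 3.
Byte at offset 12: 0xC8 = 11001000 → 2-byte char (#5). Advance 2.
Byte at offset 14: 0xF0 = 11110000 → 4-byte char (#6). Advance 4.
Byte at offset 18: 0xC3 = 11000011 → 2-byte char (#7). Advance 2.
Byte at offset 20: 0xF0 = 11110000 → 4-byte char (#8). Advance 4.
Reached end at offset 24 after 8 code points.

8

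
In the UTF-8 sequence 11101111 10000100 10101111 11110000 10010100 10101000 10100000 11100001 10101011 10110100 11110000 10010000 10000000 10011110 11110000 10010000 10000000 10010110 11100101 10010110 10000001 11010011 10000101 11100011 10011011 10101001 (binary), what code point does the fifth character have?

U+10016

Offset 0: leading byte 0xEF = 11101111 → 3-byte char #1 = EF 84 AF.
Offset 3: leading byte 0xF0 = 11110000 → 4-byte char #2 = F0 94 A8 A0.
Offset 7: leading byte 0xE1 = 11100001 → 3-byte char #3 = E1 AB B4.
Offset 10: leading byte 0xF0 = 11110000 → 4-byte char #4 = F0 90 80 9E.
Offset 14: leading byte 0xF0 = 11110000 → 4-byte char #5 = F0 90 80 96.
Leading byte 0xF0 = 11110000 matches 11110xxx → 4-byte sequence.
Byte 1: 0xF0 = 11110000, payload 000 (3 bits).
Byte 2: 0x90 = 10010000 (10xxxxxx ✓), payload 010000.
Byte 3: 0x80 = 10000000 (10xxxxxx ✓), payload 000000.
Byte 4: 0x96 = 10010110 (10xxxxxx ✓), payload 010110.
Concatenate: 000010000000000010110 = 0x10016 (21 bits → U+10016).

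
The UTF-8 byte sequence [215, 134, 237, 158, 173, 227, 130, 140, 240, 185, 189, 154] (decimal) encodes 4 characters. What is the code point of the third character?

U+308C

Offset 0: leading byte 0xD7 = 11010111 → 2-byte char #1 = D7 86.
Offset 2: leading byte 0xED = 11101101 → 3-byte char #2 = ED 9E AD.
Offset 5: leading byte 0xE3 = 11100011 → 3-byte char #3 = E3 82 8C.
Leading byte 0xE3 = 11100011 matches 1110xxxx → 3-byte sequence.
Byte 1: 0xE3 = 11100011, payload 0011 (4 bits).
Byte 2: 0x82 = 10000010 (10xxxxxx ✓), payload 000010.
Byte 3: 0x8C = 10001100 (10xxxxxx ✓), payload 001100.
Concatenate: 0011000010001100 = 0x308C (16 bits → U+308C).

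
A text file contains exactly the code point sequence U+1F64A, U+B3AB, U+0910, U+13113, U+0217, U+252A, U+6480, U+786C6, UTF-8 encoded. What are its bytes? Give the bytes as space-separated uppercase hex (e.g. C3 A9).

U+1F64A: 4-byte form → F0 9F 99 8A.
U+B3AB: 3-byte form → EB 8E AB.
U+0910: 3-byte form → E0 A4 90.
U+13113: 4-byte form → F0 93 84 93.
U+0217: 2-byte form → C8 97.
U+252A: 3-byte form → E2 94 AA.
U+6480: 3-byte form → E6 92 80.
U+786C6: 4-byte form → F1 B8 9B 86.
Concatenated (26 bytes): F0 9F 99 8A EB 8E AB E0 A4 90 F0 93 84 93 C8 97 E2 94 AA E6 92 80 F1 B8 9B 86.

F0 9F 99 8A EB 8E AB E0 A4 90 F0 93 84 93 C8 97 E2 94 AA E6 92 80 F1 B8 9B 86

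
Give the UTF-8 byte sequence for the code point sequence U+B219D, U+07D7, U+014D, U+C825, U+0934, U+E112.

U+B219D: 4-byte form → F2 B2 86 9D.
U+07D7: 2-byte form → DF 97.
U+014D: 2-byte form → C5 8D.
U+C825: 3-byte form → EC A0 A5.
U+0934: 3-byte form → E0 A4 B4.
U+E112: 3-byte form → EE 84 92.
Concatenated (17 bytes): F2 B2 86 9D DF 97 C5 8D EC A0 A5 E0 A4 B4 EE 84 92.

F2 B2 86 9D DF 97 C5 8D EC A0 A5 E0 A4 B4 EE 84 92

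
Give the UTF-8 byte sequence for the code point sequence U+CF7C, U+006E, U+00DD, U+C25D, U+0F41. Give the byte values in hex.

EC BD BC 6E C3 9D EC 89 9D E0 BD 81

U+CF7C: 3-byte form → EC BD BC.
U+006E: 1-byte form → 6E.
U+00DD: 2-byte form → C3 9D.
U+C25D: 3-byte form → EC 89 9D.
U+0F41: 3-byte form → E0 BD 81.
Concatenated (12 bytes): EC BD BC 6E C3 9D EC 89 9D E0 BD 81.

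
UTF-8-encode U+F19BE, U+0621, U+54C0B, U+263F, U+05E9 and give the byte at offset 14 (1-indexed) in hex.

0xD7

1-indexed offset 14 is 0-indexed offset 13.
U+F19BE → 4-byte form F3 B1 A6 BE at offsets 0–3.
U+0621 → 2-byte form D8 A1 at offsets 4–5.
U+54C0B → 4-byte form F1 94 B0 8B at offsets 6–9.
U+263F → 3-byte form E2 98 BF at offsets 10–12.
U+05E9 → 2-byte form D7 A9 at offsets 13–14.
Offset 13 falls in char 5's range; it's byte 1 of D7 A9 = 0xD7.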